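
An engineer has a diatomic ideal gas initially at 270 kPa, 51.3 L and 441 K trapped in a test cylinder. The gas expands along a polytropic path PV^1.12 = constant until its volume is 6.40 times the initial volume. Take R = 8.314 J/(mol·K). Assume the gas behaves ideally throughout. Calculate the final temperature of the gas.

353 K

Polytropic n=1.12: T₂ = T₁(V₁/V₂)^(n−1) = 441×(0.156)^0.12 = 353 K; P₂ = P₁(V₁/V₂)^n = 33.8 kPa.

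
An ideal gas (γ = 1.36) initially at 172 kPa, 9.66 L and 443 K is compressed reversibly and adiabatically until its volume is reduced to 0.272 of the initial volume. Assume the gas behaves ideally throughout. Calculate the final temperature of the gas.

708 K

Adiabatic: TV^(γ−1) = const ⇒ T₂ = 443×(3.68)^0.360 = 708 K; PV^γ = const ⇒ P₂ = 1010 kPa.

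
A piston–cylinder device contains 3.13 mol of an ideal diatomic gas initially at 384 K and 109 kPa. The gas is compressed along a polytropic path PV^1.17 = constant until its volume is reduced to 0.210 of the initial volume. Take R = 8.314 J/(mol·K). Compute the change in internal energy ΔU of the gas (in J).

7590 J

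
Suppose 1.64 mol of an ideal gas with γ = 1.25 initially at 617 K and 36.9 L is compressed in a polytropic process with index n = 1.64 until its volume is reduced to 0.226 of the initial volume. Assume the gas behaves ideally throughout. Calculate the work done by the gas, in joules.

P₁ = nRT₁/V₁ = 1.64×8.314×617/36.9 = 228 kPa.
Polytropic n=1.64: T₂ = T₁(V₁/V₂)^(n−1) = 617×(4.42)^0.64 = 1600 K; P₂ = P₁(V₁/V₂)^n = 2610 kPa.
W = (P₁V₁−P₂V₂)/(n−1) = (228×36.9−2610×8.34)/0.64 = -20900 J.

-20900 J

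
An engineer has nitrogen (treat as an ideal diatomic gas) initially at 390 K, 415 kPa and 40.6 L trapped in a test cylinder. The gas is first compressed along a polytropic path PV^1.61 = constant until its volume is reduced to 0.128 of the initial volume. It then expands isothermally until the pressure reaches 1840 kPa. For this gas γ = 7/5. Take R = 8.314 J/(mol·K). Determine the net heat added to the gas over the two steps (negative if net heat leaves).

144000 J

n = P₁V₁/(RT₁) = 415×40.6/(8.314×390) = 5.20 mol.
Step 1 — Polytropic n=1.61: T₂ = T₁(V₁/V₂)^(n−1) = 390×(7.81)^0.61 = 1370 K; P₂ = P₁(V₁/V₂)^n = 11400 kPa.
W = (P₁V₁−P₂V₂)/(n−1) = (415×40.6−11400×5.20)/0.61 = -69200 J.
ΔU = nCvΔT = 5.20×20.8×(1370−390) = 105000 J.
Q = ΔU + W = 36300 J.
State after step 1: P = 11400 kPa, V = 5.20 L, T = 1370 K.
Step 2 — Isothermal: T stays 1370 K; PV = const ⇒ V₂ = 32.1 L, P₂ = 1840 kPa.
ΔU = 0 (ideal gas, T constant).
W = nRT ln(V₂/V₁) = 5.20×8.314×1370×ln(6.17) = 107000 J.
Q = ΔU + W = 107000 J.
Net over both steps: W = 38300 J, Q = 144000 J, ΔU = 105000 J.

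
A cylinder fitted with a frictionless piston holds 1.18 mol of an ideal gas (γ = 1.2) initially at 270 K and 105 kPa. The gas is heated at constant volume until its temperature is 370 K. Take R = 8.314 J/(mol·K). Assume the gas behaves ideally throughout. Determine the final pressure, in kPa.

144 kPa

V₁ = nRT₁/P₁ = 1.18×8.314×270/105 = 25.2 L.
Isochoric: V stays 25.2 L; P/T = const ⇒ T₂ = 370 K, P₂ = 144 kPa.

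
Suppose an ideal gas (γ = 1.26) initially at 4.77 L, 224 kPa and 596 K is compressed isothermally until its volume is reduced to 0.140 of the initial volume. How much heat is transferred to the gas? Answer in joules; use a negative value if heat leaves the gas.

-2100 J

n = P₁V₁/(RT₁) = 224×4.77/(8.314×596) = 0.216 mol.
Isothermal: T stays 596 K; PV = const ⇒ V₂ = 0.668 L, P₂ = 1600 kPa.
ΔU = 0 (ideal gas, T constant).
W = nRT ln(V₂/V₁) = 0.216×8.314×596×ln(0.140) = -2100 J.
Q = ΔU + W = -2100 J.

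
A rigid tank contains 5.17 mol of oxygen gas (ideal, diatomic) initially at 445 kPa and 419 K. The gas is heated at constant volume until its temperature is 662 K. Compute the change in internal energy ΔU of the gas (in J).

V₁ = nRT₁/P₁ = 5.17×8.314×419/445 = 40.5 L.
Isochoric: V stays 40.5 L; P/T = const ⇒ T₂ = 662 K, P₂ = 703 kPa.
For an ideal gas ΔU = nCvΔT with Cv = (5/2)R = 20.8 J/(mol·K).
ΔU = 5.17×20.8×(662−419) = 26100 J.

26100 J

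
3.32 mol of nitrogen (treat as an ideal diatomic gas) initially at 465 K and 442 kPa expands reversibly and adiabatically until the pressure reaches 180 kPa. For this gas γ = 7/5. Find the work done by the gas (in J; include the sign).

7260 J

V₁ = nRT₁/P₁ = 3.32×8.314×465/442 = 29.0 L.
Adiabatic: T₂/T₁ = (P₂/P₁)^((γ−1)/γ) ⇒ T₂ = 465×(0.407)^0.286 = 360 K; V₂ = 55.2 L.
ΔU = nCvΔT = 3.32×20.8×(360−465) = -7260 J.
Q = 0 for an adiabatic process, so W = −ΔU = 7260 J.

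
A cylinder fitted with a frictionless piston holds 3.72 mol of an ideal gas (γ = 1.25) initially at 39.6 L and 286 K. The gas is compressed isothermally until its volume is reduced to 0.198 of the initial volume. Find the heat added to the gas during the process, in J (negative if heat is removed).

-14300 J

P₁ = nRT₁/V₁ = 3.72×8.314×286/39.6 = 223 kPa.
Isothermal: T stays 286 K; PV = const ⇒ V₂ = 7.84 L, P₂ = 1130 kPa.
ΔU = 0 (ideal gas, T constant).
W = nRT ln(V₂/V₁) = 3.72×8.314×286×ln(0.198) = -14300 J.
Q = ΔU + W = -14300 J.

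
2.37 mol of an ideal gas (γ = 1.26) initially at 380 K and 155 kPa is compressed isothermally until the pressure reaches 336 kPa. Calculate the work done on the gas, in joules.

5790 J

V₁ = nRT₁/P₁ = 2.37×8.314×380/155 = 48.3 L.
Isothermal: T stays 380 K; PV = const ⇒ V₂ = 22.3 L, P₂ = 336 kPa.
W = nRT ln(V₂/V₁) = 2.37×8.314×380×ln(0.461) = -5790 J.
Work done on the gas = −W_by = 5790 J.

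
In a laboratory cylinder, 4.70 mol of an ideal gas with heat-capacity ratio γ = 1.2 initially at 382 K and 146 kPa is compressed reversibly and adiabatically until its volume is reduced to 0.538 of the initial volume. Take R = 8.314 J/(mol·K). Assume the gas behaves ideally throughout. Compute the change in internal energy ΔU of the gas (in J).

V₁ = nRT₁/P₁ = 4.70×8.314×382/146 = 102 L.
Adiabatic: TV^(γ−1) = const ⇒ T₂ = 382×(1.86)^0.200 = 432 K; PV^γ = const ⇒ P₂ = 307 kPa.
For an ideal gas ΔU = nCvΔT with Cv = R/(γ−1) = 41.6 J/(mol·K).
ΔU = 4.70×41.6×(432−382) = 9850 J.

9850 J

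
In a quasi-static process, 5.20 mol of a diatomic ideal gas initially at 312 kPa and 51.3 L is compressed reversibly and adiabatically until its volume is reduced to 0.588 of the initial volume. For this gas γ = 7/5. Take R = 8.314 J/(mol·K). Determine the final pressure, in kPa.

T₁ = P₁V₁/(nR) = 312×51.3/(5.20×8.314) = 370 K.
Adiabatic: TV^(γ−1) = const ⇒ T₂ = 370×(1.70)^0.400 = 458 K; PV^γ = const ⇒ P₂ = 656 kPa.

656 kPa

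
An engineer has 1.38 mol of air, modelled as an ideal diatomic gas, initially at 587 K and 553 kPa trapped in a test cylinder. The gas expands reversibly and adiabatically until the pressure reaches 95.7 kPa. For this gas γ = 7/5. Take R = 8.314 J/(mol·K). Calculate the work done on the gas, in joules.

-6640 J

V₁ = nRT₁/P₁ = 1.38×8.314×587/553 = 12.2 L.
Adiabatic: T₂/T₁ = (P₂/P₁)^((γ−1)/γ) ⇒ T₂ = 587×(0.173)^0.286 = 356 K; V₂ = 42.6 L.
ΔU = nCvΔT = 1.38×20.8×(356−587) = -6640 J.
Q = 0 for an adiabatic process, so W = −ΔU = 6640 J.
Work done on the gas = −W_by = -6640 J.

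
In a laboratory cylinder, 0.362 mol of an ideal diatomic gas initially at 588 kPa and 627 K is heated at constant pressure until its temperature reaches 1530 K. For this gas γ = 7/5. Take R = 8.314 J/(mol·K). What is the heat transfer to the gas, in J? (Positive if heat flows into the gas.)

V₁ = nRT₁/P₁ = 0.362×8.314×627/588 = 3.21 L.
Isobaric: P stays 588 kPa; V/T = const ⇒ T₂ = 1530 K, V₂ = 7.83 L.
W = PΔV = 588×(7.83−3.21) kPa·L = 2720 J.
ΔU = nCvΔT = 0.362×20.8×(1530−627) = 6790 J.
Q = ΔU + W = nCpΔT = 9510 J.

9510 J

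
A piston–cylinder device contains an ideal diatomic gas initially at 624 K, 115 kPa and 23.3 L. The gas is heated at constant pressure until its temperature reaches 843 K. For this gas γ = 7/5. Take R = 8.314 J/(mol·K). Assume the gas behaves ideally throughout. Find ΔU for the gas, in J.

n = P₁V₁/(RT₁) = 115×23.3/(8.314×624) = 0.516 mol.
Isobaric: P stays 115 kPa; V/T = const ⇒ T₂ = 843 K, V₂ = 31.5 L.
For an ideal gas ΔU = nCvΔT with Cv = (5/2)R = 20.8 J/(mol·K).
ΔU = 0.516×20.8×(843−624) = 2350 J.

2350 J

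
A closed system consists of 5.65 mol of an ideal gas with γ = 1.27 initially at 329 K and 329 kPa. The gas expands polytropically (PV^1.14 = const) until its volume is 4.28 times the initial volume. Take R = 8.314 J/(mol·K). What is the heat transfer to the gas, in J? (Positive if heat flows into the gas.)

9790 J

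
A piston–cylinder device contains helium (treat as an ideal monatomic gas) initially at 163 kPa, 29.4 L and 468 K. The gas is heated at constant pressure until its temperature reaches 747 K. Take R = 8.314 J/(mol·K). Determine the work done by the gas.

2860 J

n = P₁V₁/(RT₁) = 163×29.4/(8.314×468) = 1.23 mol.
Isobaric: P stays 163 kPa; V/T = const ⇒ T₂ = 747 K, V₂ = 46.9 L.
W = PΔV = 163×(46.9−29.4) kPa·L = 2860 J.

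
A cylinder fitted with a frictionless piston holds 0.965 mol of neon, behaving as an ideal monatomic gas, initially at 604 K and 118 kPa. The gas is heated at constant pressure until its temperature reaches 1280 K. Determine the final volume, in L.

87.0 L

V₁ = nRT₁/P₁ = 0.965×8.314×604/118 = 41.1 L.
Isobaric: P stays 118 kPa; V/T = const ⇒ T₂ = 1280 K, V₂ = 87.0 L.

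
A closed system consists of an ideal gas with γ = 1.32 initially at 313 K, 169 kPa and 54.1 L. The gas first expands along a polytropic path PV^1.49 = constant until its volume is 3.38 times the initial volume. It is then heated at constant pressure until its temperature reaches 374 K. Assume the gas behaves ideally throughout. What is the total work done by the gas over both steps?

14300 J

n = P₁V₁/(RT₁) = 169×54.1/(8.314×313) = 3.51 mol.
Step 1 — Polytropic n=1.49: T₂ = T₁(V₁/V₂)^(n−1) = 313×(0.296)^0.49 = 172 K; P₂ = P₁(V₁/V₂)^n = 27.5 kPa.
W = (P₁V₁−P₂V₂)/(n−1) = (169×54.1−27.5×183)/0.49 = 8390 J.
ΔU = nCvΔT = 3.51×26.0×(172−313) = -12800 J.
Q = ΔU + W = -4450 J.
State after step 1: P = 27.5 kPa, V = 183 L, T = 172 K.
Step 2 — Isobaric: P stays 27.5 kPa; V/T = const ⇒ T₂ = 374 K, V₂ = 397 L.
W = PΔV = 27.5×(397−183) kPa·L = 5890 J.
ΔU = nCvΔT = 3.51×26.0×(374−172) = 18400 J.
Q = ΔU + W = nCpΔT = 24300 J.
Net over both steps: W = 14300 J, Q = 19800 J, ΔU = 5570 J.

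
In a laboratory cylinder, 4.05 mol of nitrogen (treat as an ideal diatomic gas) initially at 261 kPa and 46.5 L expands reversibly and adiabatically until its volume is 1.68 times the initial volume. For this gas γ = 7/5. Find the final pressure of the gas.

T₁ = P₁V₁/(nR) = 261×46.5/(4.05×8.314) = 360 K.
Adiabatic: TV^(γ−1) = const ⇒ T₂ = 360×(0.595)^0.400 = 293 K; PV^γ = const ⇒ P₂ = 126 kPa.

126 kPa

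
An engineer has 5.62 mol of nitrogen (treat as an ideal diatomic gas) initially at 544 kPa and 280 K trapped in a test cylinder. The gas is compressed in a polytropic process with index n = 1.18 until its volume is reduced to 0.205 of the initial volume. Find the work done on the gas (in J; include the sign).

24000 J

V₁ = nRT₁/P₁ = 5.62×8.314×280/544 = 24.0 L.
Polytropic n=1.18: T₂ = T₁(V₁/V₂)^(n−1) = 280×(4.88)^0.18 = 372 K; P₂ = P₁(V₁/V₂)^n = 3530 kPa.
W = (P₁V₁−P₂V₂)/(n−1) = (544×24.0−3530×4.93)/0.18 = -24000 J.
Work done on the gas = −W_by = 24000 J.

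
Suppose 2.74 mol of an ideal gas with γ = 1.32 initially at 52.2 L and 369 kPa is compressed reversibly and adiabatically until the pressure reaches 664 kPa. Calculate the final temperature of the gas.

975 K

T₁ = P₁V₁/(nR) = 369×52.2/(2.74×8.314) = 846 K.
Adiabatic: T₂/T₁ = (P₂/P₁)^((γ−1)/γ) ⇒ T₂ = 846×(1.80)^0.242 = 975 K; V₂ = 33.4 L.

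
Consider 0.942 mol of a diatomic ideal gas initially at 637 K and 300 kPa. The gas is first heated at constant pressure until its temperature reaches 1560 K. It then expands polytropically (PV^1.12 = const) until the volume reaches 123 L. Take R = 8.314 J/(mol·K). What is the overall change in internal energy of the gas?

V₁ = nRT₁/P₁ = 0.942×8.314×637/300 = 16.6 L.
Step 1 — Isobaric: P stays 300 kPa; V/T = const ⇒ T₂ = 1560 K, V₂ = 40.7 L.
W = PΔV = 300×(40.7−16.6) kPa·L = 7230 J.
ΔU = nCvΔT = 0.942×20.8×(1560−637) = 18100 J.
Q = ΔU + W = nCpΔT = 25300 J.
State after step 1: P = 300 kPa, V = 40.7 L, T = 1560 K.
Step 2 — Polytropic n=1.12: T₂ = T₁(V₁/V₂)^(n−1) = 1560×(0.331)^0.12 = 1370 K; P₂ = P₁(V₁/V₂)^n = 87.0 kPa.
W = (P₁V₁−P₂V₂)/(n−1) = (300×40.7−87.0×123)/0.12 = 12600 J.
ΔU = nCvΔT = 0.942×20.8×(1370−1560) = -3790 J.
Q = ΔU + W = 8850 J.
Net over both steps: W = 19900 J, Q = 34200 J, ΔU = 14300 J.

14300 J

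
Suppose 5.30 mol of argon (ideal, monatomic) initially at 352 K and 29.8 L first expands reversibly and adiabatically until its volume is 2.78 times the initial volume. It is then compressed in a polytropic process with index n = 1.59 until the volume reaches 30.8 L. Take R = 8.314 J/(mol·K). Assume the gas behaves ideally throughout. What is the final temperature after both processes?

319 K

P₁ = nRT₁/V₁ = 5.30×8.314×352/29.8 = 520 kPa.
Step 1 — Adiabatic: TV^(γ−1) = const ⇒ T₂ = 352×(0.360)^0.667 = 178 K; PV^γ = const ⇒ P₂ = 94.7 kPa.
ΔU = nCvΔT = 5.30×12.5×(178−352) = -11500 J.
Q = 0 for an adiabatic process, so W = −ΔU = 11500 J.
State after step 1: P = 94.7 kPa, V = 82.8 L, T = 178 K.
Step 2 — Polytropic n=1.59: T₂ = T₁(V₁/V₂)^(n−1) = 178×(2.69)^0.59 = 319 K; P₂ = P₁(V₁/V₂)^n = 457 kPa.
W = (P₁V₁−P₂V₂)/(n−1) = (94.7×82.8−457×30.8)/0.59 = -10500 J.
ΔU = nCvΔT = 5.30×12.5×(319−178) = 9330 J.
Q = ΔU + W = -1210 J.
Net over both steps: W = 957 J, Q = -1210 J, ΔU = -2170 J.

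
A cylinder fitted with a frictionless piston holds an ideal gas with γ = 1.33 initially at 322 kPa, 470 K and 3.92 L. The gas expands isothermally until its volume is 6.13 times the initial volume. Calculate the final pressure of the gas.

Isothermal: T stays 470 K; PV = const ⇒ V₂ = 24.0 L, P₂ = 52.5 kPa.

52.5 kPa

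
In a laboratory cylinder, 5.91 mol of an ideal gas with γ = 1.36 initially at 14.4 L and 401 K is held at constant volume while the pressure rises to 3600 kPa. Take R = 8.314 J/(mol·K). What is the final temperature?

1060 K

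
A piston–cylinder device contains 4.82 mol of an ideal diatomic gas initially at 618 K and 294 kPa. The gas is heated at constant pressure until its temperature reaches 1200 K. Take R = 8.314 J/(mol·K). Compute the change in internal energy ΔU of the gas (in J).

V₁ = nRT₁/P₁ = 4.82×8.314×618/294 = 84.2 L.
Isobaric: P stays 294 kPa; V/T = const ⇒ T₂ = 1200 K, V₂ = 164 L.
For an ideal gas ΔU = nCvΔT with Cv = (5/2)R = 20.8 J/(mol·K).
ΔU = 4.82×20.8×(1200−618) = 58300 J.

58300 J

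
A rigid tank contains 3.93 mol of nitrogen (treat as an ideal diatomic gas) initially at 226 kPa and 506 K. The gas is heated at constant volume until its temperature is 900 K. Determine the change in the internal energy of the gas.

V₁ = nRT₁/P₁ = 3.93×8.314×506/226 = 73.2 L.
Isochoric: V stays 73.2 L; P/T = const ⇒ T₂ = 900 K, P₂ = 402 kPa.
For an ideal gas ΔU = nCvΔT with Cv = (5/2)R = 20.8 J/(mol·K).
ΔU = 3.93×20.8×(900−506) = 32200 J.

32200 J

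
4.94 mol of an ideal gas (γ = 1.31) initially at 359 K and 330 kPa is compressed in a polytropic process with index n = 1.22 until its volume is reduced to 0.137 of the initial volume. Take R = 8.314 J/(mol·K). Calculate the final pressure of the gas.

V₁ = nRT₁/P₁ = 4.94×8.314×359/330 = 44.7 L.
Polytropic n=1.22: T₂ = T₁(V₁/V₂)^(n−1) = 359×(7.30)^0.22 = 556 K; P₂ = P₁(V₁/V₂)^n = 3730 kPa.

3730 kPa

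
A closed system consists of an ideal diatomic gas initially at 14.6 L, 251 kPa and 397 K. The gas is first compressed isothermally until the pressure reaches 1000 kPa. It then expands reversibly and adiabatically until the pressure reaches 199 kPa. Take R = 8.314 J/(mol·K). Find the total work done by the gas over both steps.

n = P₁V₁/(RT₁) = 251×14.6/(8.314×397) = 1.11 mol.
Step 1 — Isothermal: T stays 397 K; PV = const ⇒ V₂ = 3.66 L, P₂ = 1000 kPa.
ΔU = 0 (ideal gas, T constant).
W = nRT ln(V₂/V₁) = 1.11×8.314×397×ln(0.251) = -5070 J.
Q = ΔU + W = -5070 J.
State after step 1: P = 1000 kPa, V = 3.66 L, T = 397 K.
Step 2 — Adiabatic: T₂/T₁ = (P₂/P₁)^((γ−1)/γ) ⇒ T₂ = 397×(0.199)^0.286 = 250 K; V₂ = 11.6 L.
ΔU = nCvΔT = 1.11×20.8×(250−397) = -3390 J.
Q = 0 for an adiabatic process, so W = −ΔU = 3390 J.
Net over both steps: W = -1680 J, Q = -5070 J, ΔU = -3390 J.

-1680 J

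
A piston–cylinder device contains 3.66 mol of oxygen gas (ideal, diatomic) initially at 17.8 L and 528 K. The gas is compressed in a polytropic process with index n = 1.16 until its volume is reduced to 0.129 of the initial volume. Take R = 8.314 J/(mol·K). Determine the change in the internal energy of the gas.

15600 J

P₁ = nRT₁/V₁ = 3.66×8.314×528/17.8 = 903 kPa.
Polytropic n=1.16: T₂ = T₁(V₁/V₂)^(n−1) = 528×(7.75)^0.16 = 733 K; P₂ = P₁(V₁/V₂)^n = 9710 kPa.
For an ideal gas ΔU = nCvΔT with Cv = (5/2)R = 20.8 J/(mol·K).
ΔU = 3.66×20.8×(733−528) = 15600 J.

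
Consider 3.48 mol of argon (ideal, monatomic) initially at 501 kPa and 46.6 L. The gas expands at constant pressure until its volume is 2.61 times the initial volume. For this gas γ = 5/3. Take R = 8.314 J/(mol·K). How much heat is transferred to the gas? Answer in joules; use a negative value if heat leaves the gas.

94000 J

T₁ = P₁V₁/(nR) = 501×46.6/(3.48×8.314) = 807 K.
Isobaric: P stays 501 kPa; V/T = const ⇒ T₂ = 2110 K, V₂ = 122 L.
W = PΔV = 501×(122−46.6) kPa·L = 37600 J.
ΔU = nCvΔT = 3.48×12.5×(2110−807) = 56400 J.
Q = ΔU + W = nCpΔT = 94000 J.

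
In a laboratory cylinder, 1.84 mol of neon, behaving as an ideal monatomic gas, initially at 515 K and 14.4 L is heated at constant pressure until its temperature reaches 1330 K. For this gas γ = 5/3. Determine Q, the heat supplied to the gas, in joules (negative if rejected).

P₁ = nRT₁/V₁ = 1.84×8.314×515/14.4 = 547 kPa.
Isobaric: P stays 547 kPa; V/T = const ⇒ T₂ = 1330 K, V₂ = 37.2 L.
W = PΔV = 547×(37.2−14.4) kPa·L = 12500 J.
ΔU = nCvΔT = 1.84×12.5×(1330−515) = 18700 J.
Q = ΔU + W = nCpΔT = 31200 J.

31200 J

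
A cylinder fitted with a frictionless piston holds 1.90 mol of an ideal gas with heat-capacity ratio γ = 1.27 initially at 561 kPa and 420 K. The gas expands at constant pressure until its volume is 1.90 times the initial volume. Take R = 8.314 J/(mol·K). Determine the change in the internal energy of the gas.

V₁ = nRT₁/P₁ = 1.90×8.314×420/561 = 11.8 L.
Isobaric: P stays 561 kPa; V/T = const ⇒ T₂ = 798 K, V₂ = 22.5 L.
For an ideal gas ΔU = nCvΔT with Cv = R/(γ−1) = 30.8 J/(mol·K).
ΔU = 1.90×30.8×(798−420) = 22100 J.

22100 J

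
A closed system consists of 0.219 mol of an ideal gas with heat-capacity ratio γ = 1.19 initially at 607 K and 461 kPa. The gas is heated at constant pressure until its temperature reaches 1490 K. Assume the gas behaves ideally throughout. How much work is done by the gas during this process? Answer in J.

V₁ = nRT₁/P₁ = 0.219×8.314×607/461 = 2.40 L.
Isobaric: P stays 461 kPa; V/T = const ⇒ T₂ = 1490 K, V₂ = 5.88 L.
W = PΔV = 461×(5.88−2.40) kPa·L = 1610 J.

1610 J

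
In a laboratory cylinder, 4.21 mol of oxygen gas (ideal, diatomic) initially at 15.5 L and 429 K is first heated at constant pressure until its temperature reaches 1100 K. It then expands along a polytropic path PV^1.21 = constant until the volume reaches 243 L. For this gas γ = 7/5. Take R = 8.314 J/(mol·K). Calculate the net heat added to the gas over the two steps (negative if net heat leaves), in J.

110000 J

P₁ = nRT₁/V₁ = 4.21×8.314×429/15.5 = 969 kPa.
Step 1 — Isobaric: P stays 969 kPa; V/T = const ⇒ T₂ = 1100 K, V₂ = 39.7 L.
W = PΔV = 969×(39.7−15.5) kPa·L = 23500 J.
ΔU = nCvΔT = 4.21×20.8×(1100−429) = 58700 J.
Q = ΔU + W = nCpΔT = 82200 J.
State after step 1: P = 969 kPa, V = 39.7 L, T = 1100 K.
Step 2 — Polytropic n=1.21: T₂ = T₁(V₁/V₂)^(n−1) = 1100×(0.164)^0.21 = 752 K; P₂ = P₁(V₁/V₂)^n = 108 kPa.
W = (P₁V₁−P₂V₂)/(n−1) = (969×39.7−108×243)/0.21 = 58000 J.
ΔU = nCvΔT = 4.21×20.8×(752−1100) = -30400 J.
Q = ΔU + W = 27500 J.
Net over both steps: W = 81500 J, Q = 110000 J, ΔU = 28300 J.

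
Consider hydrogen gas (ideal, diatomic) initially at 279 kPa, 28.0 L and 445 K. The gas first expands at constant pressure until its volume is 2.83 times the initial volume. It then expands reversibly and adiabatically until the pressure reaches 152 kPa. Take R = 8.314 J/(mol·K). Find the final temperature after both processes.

n = P₁V₁/(RT₁) = 279×28.0/(8.314×445) = 2.11 mol.
Step 1 — Isobaric: P stays 279 kPa; V/T = const ⇒ T₂ = 1260 K, V₂ = 79.2 L.
W = PΔV = 279×(79.2−28.0) kPa·L = 14300 J.
ΔU = nCvΔT = 2.11×20.8×(1260−445) = 35700 J.
Q = ΔU + W = nCpΔT = 50000 J.
State after step 1: P = 279 kPa, V = 79.2 L, T = 1260 K.
Step 2 — Adiabatic: T₂/T₁ = (P₂/P₁)^((γ−1)/γ) ⇒ T₂ = 1260×(0.545)^0.286 = 1060 K; V₂ = 122 L.
ΔU = nCvΔT = 2.11×20.8×(1060−1260) = -8800 J.
Q = 0 for an adiabatic process, so W = −ΔU = 8800 J.
Net over both steps: W = 23100 J, Q = 50000 J, ΔU = 26900 J.

1060 K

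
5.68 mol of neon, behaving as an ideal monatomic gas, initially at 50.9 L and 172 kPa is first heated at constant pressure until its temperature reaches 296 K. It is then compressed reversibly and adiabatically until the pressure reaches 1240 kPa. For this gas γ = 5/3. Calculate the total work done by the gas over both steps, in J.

T₁ = P₁V₁/(nR) = 172×50.9/(5.68×8.314) = 185 K.
Step 1 — Isobaric: P stays 172 kPa; V/T = const ⇒ T₂ = 296 K, V₂ = 81.3 L.
W = PΔV = 172×(81.3−50.9) kPa·L = 5220 J.
ΔU = nCvΔT = 5.68×12.5×(296−185) = 7840 J.
Q = ΔU + W = nCpΔT = 13100 J.
State after step 1: P = 172 kPa, V = 81.3 L, T = 296 K.
Step 2 — Adiabatic: T₂/T₁ = (P₂/P₁)^((γ−1)/γ) ⇒ T₂ = 296×(7.21)^0.400 = 652 K; V₂ = 24.8 L.
ΔU = nCvΔT = 5.68×12.5×(652−296) = 25200 J.
Q = 0 for an adiabatic process, so W = −ΔU = -25200 J.
Net over both steps: W = -20000 J, Q = 13100 J, ΔU = 33100 J.

-20000 J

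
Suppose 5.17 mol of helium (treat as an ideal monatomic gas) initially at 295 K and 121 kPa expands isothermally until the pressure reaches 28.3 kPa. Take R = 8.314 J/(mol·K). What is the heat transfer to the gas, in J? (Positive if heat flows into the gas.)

V₁ = nRT₁/P₁ = 5.17×8.314×295/121 = 105 L.
Isothermal: T stays 295 K; PV = const ⇒ V₂ = 448 L, P₂ = 28.3 kPa.
ΔU = 0 (ideal gas, T constant).
W = nRT ln(V₂/V₁) = 5.17×8.314×295×ln(4.28) = 18400 J.
Q = ΔU + W = 18400 J.

18400 J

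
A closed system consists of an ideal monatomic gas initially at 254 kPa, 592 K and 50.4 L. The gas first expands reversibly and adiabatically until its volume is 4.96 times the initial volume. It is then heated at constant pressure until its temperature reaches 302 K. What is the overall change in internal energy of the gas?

-9410 J

n = P₁V₁/(RT₁) = 254×50.4/(8.314×592) = 2.60 mol.
Step 1 — Adiabatic: TV^(γ−1) = const ⇒ T₂ = 592×(0.202)^0.667 = 204 K; PV^γ = const ⇒ P₂ = 17.6 kPa.
ΔU = nCvΔT = 2.60×12.5×(204−592) = -12600 J.
Q = 0 for an adiabatic process, so W = −ΔU = 12600 J.
State after step 1: P = 17.6 kPa, V = 250 L, T = 204 K.
Step 2 — Isobaric: P stays 17.6 kPa; V/T = const ⇒ T₂ = 302 K, V₂ = 371 L.
W = PΔV = 17.6×(371−250) kPa·L = 2130 J.
ΔU = nCvΔT = 2.60×12.5×(302−204) = 3190 J.
Q = ΔU + W = nCpΔT = 5320 J.
Net over both steps: W = 14700 J, Q = 5320 J, ΔU = -9410 J.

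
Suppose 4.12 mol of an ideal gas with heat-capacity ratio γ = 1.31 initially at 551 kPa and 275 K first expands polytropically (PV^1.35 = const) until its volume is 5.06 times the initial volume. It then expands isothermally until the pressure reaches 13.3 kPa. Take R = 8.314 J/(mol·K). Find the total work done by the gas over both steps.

V₁ = nRT₁/P₁ = 4.12×8.314×275/551 = 17.1 L.
Step 1 — Polytropic n=1.35: T₂ = T₁(V₁/V₂)^(n−1) = 275×(0.198)^0.35 = 156 K; P₂ = P₁(V₁/V₂)^n = 61.7 kPa.
W = (P₁V₁−P₂V₂)/(n−1) = (551×17.1−61.7×86.5)/0.35 = 11700 J.
ΔU = nCvΔT = 4.12×26.8×(156−275) = -13200 J.
Q = ΔU + W = -1500 J.
State after step 1: P = 61.7 kPa, V = 86.5 L, T = 156 K.
Step 2 — Isothermal: T stays 156 K; PV = const ⇒ V₂ = 402 L, P₂ = 13.3 kPa.
ΔU = 0 (ideal gas, T constant).
W = nRT ln(V₂/V₁) = 4.12×8.314×156×ln(4.64) = 8200 J.
Q = ΔU + W = 8200 J.
Net over both steps: W = 19900 J, Q = 6690 J, ΔU = -13200 J.

19900 J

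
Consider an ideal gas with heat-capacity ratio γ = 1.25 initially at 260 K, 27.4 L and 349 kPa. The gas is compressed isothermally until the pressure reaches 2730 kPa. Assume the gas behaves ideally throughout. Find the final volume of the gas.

3.50 L

Isothermal: T stays 260 K; PV = const ⇒ V₂ = 3.50 L, P₂ = 2730 kPa.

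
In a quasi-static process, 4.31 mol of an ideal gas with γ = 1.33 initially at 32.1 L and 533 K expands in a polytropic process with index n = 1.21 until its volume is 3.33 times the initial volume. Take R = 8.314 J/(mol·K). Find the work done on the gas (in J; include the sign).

P₁ = nRT₁/V₁ = 4.31×8.314×533/32.1 = 595 kPa.
Polytropic n=1.21: T₂ = T₁(V₁/V₂)^(n−1) = 533×(0.300)^0.21 = 414 K; P₂ = P₁(V₁/V₂)^n = 139 kPa.
W = (P₁V₁−P₂V₂)/(n−1) = (595×32.1−139×107)/0.21 = 20300 J.
Work done on the gas = −W_by = -20300 J.

-20300 J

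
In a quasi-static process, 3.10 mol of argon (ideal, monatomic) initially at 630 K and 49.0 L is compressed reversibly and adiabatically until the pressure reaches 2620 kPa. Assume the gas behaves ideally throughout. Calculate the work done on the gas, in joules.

31300 J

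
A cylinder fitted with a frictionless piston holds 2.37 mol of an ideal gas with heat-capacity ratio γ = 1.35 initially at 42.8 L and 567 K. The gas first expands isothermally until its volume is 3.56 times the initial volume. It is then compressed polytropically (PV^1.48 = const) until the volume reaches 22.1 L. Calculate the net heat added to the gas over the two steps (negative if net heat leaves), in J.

27400 J

P₁ = nRT₁/V₁ = 2.37×8.314×567/42.8 = 261 kPa.
Step 1 — Isothermal: T stays 567 K; PV = const ⇒ V₂ = 152 L, P₂ = 73.3 kPa.
ΔU = 0 (ideal gas, T constant).
W = nRT ln(V₂/V₁) = 2.37×8.314×567×ln(3.56) = 14200 J.
Q = ΔU + W = 14200 J.
State after step 1: P = 73.3 kPa, V = 152 L, T = 567 K.
Step 2 — Polytropic n=1.48: T₂ = T₁(V₁/V₂)^(n−1) = 567×(6.89)^0.48 = 1430 K; P₂ = P₁(V₁/V₂)^n = 1280 kPa.
W = (P₁V₁−P₂V₂)/(n−1) = (73.3×152−1280×22.1)/0.48 = -35500 J.
ΔU = nCvΔT = 2.37×23.8×(1430−567) = 48700 J.
Q = ΔU + W = 13200 J.
Net over both steps: W = -21300 J, Q = 27400 J, ΔU = 48700 J.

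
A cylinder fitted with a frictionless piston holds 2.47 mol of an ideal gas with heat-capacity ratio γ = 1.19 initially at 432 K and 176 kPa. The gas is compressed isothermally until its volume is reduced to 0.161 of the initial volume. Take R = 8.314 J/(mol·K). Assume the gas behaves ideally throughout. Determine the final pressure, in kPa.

V₁ = nRT₁/P₁ = 2.47×8.314×432/176 = 50.4 L.
Isothermal: T stays 432 K; PV = const ⇒ V₂ = 8.12 L, P₂ = 1090 kPa.

1090 kPa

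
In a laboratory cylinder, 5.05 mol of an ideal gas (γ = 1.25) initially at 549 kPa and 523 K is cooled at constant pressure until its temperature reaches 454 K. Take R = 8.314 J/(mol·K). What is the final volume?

34.7 L

V₁ = nRT₁/P₁ = 5.05×8.314×523/549 = 40.0 L.
Isobaric: P stays 549 kPa; V/T = const ⇒ T₂ = 454 K, V₂ = 34.7 L.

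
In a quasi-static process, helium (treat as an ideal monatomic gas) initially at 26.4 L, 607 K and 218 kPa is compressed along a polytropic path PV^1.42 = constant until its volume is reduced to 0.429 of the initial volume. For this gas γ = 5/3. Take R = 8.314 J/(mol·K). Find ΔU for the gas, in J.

3680 J

n = P₁V₁/(RT₁) = 218×26.4/(8.314×607) = 1.14 mol.
Polytropic n=1.42: T₂ = T₁(V₁/V₂)^(n−1) = 607×(2.33)^0.42 = 866 K; P₂ = P₁(V₁/V₂)^n = 725 kPa.
For an ideal gas ΔU = nCvΔT with Cv = (3/2)R = 12.5 J/(mol·K).
ΔU = 1.14×12.5×(866−607) = 3680 J.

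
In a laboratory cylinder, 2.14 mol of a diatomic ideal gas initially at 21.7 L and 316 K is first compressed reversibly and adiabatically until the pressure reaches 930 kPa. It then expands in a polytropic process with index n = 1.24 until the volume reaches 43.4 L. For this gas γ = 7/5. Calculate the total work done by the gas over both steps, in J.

4600 J

P₁ = nRT₁/V₁ = 2.14×8.314×316/21.7 = 259 kPa.
Step 1 — Adiabatic: T₂/T₁ = (P₂/P₁)^((γ−1)/γ) ⇒ T₂ = 316×(3.59)^0.286 = 455 K; V₂ = 8.71 L.
ΔU = nCvΔT = 2.14×20.8×(455−316) = 6190 J.
Q = 0 for an adiabatic process, so W = −ΔU = -6190 J.
State after step 1: P = 930 kPa, V = 8.71 L, T = 455 K.
Step 2 — Polytropic n=1.24: T₂ = T₁(V₁/V₂)^(n−1) = 455×(0.201)^0.24 = 310 K; P₂ = P₁(V₁/V₂)^n = 127 kPa.
W = (P₁V₁−P₂V₂)/(n−1) = (930×8.71−127×43.4)/0.24 = 10800 J.
ΔU = nCvΔT = 2.14×20.8×(310−455) = -6480 J.
Q = ΔU + W = 4320 J.
Net over both steps: W = 4600 J, Q = 4320 J, ΔU = -282 J.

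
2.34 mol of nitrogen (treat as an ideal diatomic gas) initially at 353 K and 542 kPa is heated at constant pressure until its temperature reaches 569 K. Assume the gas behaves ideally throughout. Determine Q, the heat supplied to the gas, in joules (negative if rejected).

V₁ = nRT₁/P₁ = 2.34×8.314×353/542 = 12.7 L.
Isobaric: P stays 542 kPa; V/T = const ⇒ T₂ = 569 K, V₂ = 20.4 L.
W = PΔV = 542×(20.4−12.7) kPa·L = 4200 J.
ΔU = nCvΔT = 2.34×20.8×(569−353) = 10500 J.
Q = ΔU + W = nCpΔT = 14700 J.

14700 J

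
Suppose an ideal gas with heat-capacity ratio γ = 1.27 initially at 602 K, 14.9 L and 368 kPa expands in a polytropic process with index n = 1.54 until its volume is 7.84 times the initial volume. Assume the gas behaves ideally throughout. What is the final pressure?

15.4 kPa

Polytropic n=1.54: T₂ = T₁(V₁/V₂)^(n−1) = 602×(0.128)^0.54 = 198 K; P₂ = P₁(V₁/V₂)^n = 15.4 kPa.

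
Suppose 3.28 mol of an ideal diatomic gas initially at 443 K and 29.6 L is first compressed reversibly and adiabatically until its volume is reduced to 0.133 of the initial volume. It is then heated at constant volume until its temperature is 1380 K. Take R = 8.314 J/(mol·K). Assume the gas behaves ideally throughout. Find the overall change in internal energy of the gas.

63900 J

P₁ = nRT₁/V₁ = 3.28×8.314×443/29.6 = 408 kPa.
Step 1 — Adiabatic: TV^(γ−1) = const ⇒ T₂ = 443×(7.52)^0.400 = 993 K; PV^γ = const ⇒ P₂ = 6880 kPa.
ΔU = nCvΔT = 3.28×20.8×(993−443) = 37500 J.
Q = 0 for an adiabatic process, so W = −ΔU = -37500 J.
State after step 1: P = 6880 kPa, V = 3.94 L, T = 993 K.
Step 2 — Isochoric: V stays 3.94 L; P/T = const ⇒ T₂ = 1380 K, P₂ = 9560 kPa.
W = 0 (no volume change).
ΔU = nCvΔT = 3.28×20.8×(1380−993) = 26400 J.
Q = ΔU = 26400 J.
Net over both steps: W = -37500 J, Q = 26400 J, ΔU = 63900 J.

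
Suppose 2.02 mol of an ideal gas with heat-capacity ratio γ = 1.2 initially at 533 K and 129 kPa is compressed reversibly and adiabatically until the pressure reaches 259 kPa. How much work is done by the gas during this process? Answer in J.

-5510 J

V₁ = nRT₁/P₁ = 2.02×8.314×533/129 = 69.4 L.
Adiabatic: T₂/T₁ = (P₂/P₁)^((γ−1)/γ) ⇒ T₂ = 533×(2.01)^0.167 = 599 K; V₂ = 38.8 L.
ΔU = nCvΔT = 2.02×41.6×(599−533) = 5510 J.
Q = 0 for an adiabatic process, so W = −ΔU = -5510 J.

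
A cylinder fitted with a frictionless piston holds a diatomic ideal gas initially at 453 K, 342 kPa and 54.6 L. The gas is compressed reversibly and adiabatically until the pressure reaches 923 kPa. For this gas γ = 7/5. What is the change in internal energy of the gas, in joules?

15300 J

n = P₁V₁/(RT₁) = 342×54.6/(8.314×453) = 4.96 mol.
Adiabatic: T₂/T₁ = (P₂/P₁)^((γ−1)/γ) ⇒ T₂ = 453×(2.70)^0.286 = 602 K; V₂ = 26.9 L.
For an ideal gas ΔU = nCvΔT with Cv = (5/2)R = 20.8 J/(mol·K).
ΔU = 4.96×20.8×(602−453) = 15300 J.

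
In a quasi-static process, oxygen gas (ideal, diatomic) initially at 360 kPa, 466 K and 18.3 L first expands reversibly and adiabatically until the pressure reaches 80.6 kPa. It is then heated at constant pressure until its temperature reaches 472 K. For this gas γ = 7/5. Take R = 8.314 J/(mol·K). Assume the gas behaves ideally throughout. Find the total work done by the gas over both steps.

n = P₁V₁/(RT₁) = 360×18.3/(8.314×466) = 1.70 mol.
Step 1 — Adiabatic: T₂/T₁ = (P₂/P₁)^((γ−1)/γ) ⇒ T₂ = 466×(0.224)^0.286 = 304 K; V₂ = 53.3 L.
ΔU = nCvΔT = 1.70×20.8×(304−466) = -5730 J.
Q = 0 for an adiabatic process, so W = −ΔU = 5730 J.
State after step 1: P = 80.6 kPa, V = 53.3 L, T = 304 K.
Step 2 — Isobaric: P stays 80.6 kPa; V/T = const ⇒ T₂ = 472 K, V₂ = 82.8 L.
W = PΔV = 80.6×(82.8−53.3) kPa·L = 2380 J.
ΔU = nCvΔT = 1.70×20.8×(472−304) = 5940 J.
Q = ΔU + W = nCpΔT = 8320 J.
Net over both steps: W = 8110 J, Q = 8320 J, ΔU = 212 J.

8110 J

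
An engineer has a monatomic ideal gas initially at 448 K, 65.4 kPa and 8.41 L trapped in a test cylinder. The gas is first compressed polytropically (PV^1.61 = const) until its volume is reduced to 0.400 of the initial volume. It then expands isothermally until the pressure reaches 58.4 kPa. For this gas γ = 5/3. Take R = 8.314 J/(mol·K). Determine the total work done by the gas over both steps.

n = P₁V₁/(RT₁) = 65.4×8.41/(8.314×448) = 0.148 mol.
Step 1 — Polytropic n=1.61: T₂ = T₁(V₁/V₂)^(n−1) = 448×(2.50)^0.61 = 783 K; P₂ = P₁(V₁/V₂)^n = 286 kPa.
W = (P₁V₁−P₂V₂)/(n−1) = (65.4×8.41−286×3.36)/0.61 = -675 J.
ΔU = nCvΔT = 0.148×12.5×(783−448) = 618 J.
Q = ΔU + W = -57.4 J.
State after step 1: P = 286 kPa, V = 3.36 L, T = 783 K.
Step 2 — Isothermal: T stays 783 K; PV = const ⇒ V₂ = 16.5 L, P₂ = 58.4 kPa.
ΔU = 0 (ideal gas, T constant).
W = nRT ln(V₂/V₁) = 0.148×8.314×783×ln(4.90) = 1530 J.
Q = ΔU + W = 1530 J.
Net over both steps: W = 853 J, Q = 1470 J, ΔU = 618 J.

853 J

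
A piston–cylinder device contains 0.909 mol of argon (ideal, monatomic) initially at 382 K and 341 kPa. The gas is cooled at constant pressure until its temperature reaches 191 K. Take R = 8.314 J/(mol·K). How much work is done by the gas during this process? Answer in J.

V₁ = nRT₁/P₁ = 0.909×8.314×382/341 = 8.47 L.
Isobaric: P stays 341 kPa; V/T = const ⇒ T₂ = 191 K, V₂ = 4.23 L.
W = PΔV = 341×(4.23−8.47) kPa·L = -1440 J.

-1440 J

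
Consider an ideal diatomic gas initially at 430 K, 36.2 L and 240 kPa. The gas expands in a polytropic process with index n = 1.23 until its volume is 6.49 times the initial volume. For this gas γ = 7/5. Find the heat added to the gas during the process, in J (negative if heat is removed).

n = P₁V₁/(RT₁) = 240×36.2/(8.314×430) = 2.43 mol.
Polytropic n=1.23: T₂ = T₁(V₁/V₂)^(n−1) = 430×(0.154)^0.23 = 280 K; P₂ = P₁(V₁/V₂)^n = 24.1 kPa.
W = (P₁V₁−P₂V₂)/(n−1) = (240×36.2−24.1×235)/0.23 = 13200 J.
ΔU = nCvΔT = 2.43×20.8×(280−430) = -7590 J.
Q = ΔU + W = 5610 J.

5610 J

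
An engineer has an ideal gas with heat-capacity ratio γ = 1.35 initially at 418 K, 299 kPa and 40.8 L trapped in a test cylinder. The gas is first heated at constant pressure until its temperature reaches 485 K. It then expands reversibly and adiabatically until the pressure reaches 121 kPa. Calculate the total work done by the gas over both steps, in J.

n = P₁V₁/(RT₁) = 299×40.8/(8.314×418) = 3.51 mol.
Step 1 — Isobaric: P stays 299 kPa; V/T = const ⇒ T₂ = 485 K, V₂ = 47.3 L.
W = PΔV = 299×(47.3−40.8) kPa·L = 1960 J.
ΔU = nCvΔT = 3.51×23.8×(485−418) = 5590 J.
Q = ΔU + W = nCpΔT = 7540 J.
State after step 1: P = 299 kPa, V = 47.3 L, T = 485 K.
Step 2 — Adiabatic: T₂/T₁ = (P₂/P₁)^((γ−1)/γ) ⇒ T₂ = 485×(0.405)^0.259 = 384 K; V₂ = 92.5 L.
ΔU = nCvΔT = 3.51×23.8×(384−485) = -8450 J.
Q = 0 for an adiabatic process, so W = −ΔU = 8450 J.
Net over both steps: W = 10400 J, Q = 7540 J, ΔU = -2870 J.

10400 J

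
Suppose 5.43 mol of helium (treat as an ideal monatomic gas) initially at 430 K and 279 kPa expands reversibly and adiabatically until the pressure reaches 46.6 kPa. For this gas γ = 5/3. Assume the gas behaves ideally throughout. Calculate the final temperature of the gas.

210 K

V₁ = nRT₁/P₁ = 5.43×8.314×430/279 = 69.6 L.
Adiabatic: T₂/T₁ = (P₂/P₁)^((γ−1)/γ) ⇒ T₂ = 430×(0.167)^0.400 = 210 K; V₂ = 204 L.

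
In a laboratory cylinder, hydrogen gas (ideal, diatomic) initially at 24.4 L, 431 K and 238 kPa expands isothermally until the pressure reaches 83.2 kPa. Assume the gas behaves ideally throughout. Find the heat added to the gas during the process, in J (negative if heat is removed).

6100 J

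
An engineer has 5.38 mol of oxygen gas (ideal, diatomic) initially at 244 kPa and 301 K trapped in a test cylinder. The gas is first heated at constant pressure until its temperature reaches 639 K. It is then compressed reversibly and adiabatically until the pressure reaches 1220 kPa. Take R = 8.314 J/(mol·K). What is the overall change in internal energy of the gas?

79500 J

V₁ = nRT₁/P₁ = 5.38×8.314×301/244 = 55.2 L.
Step 1 — Isobaric: P stays 244 kPa; V/T = const ⇒ T₂ = 639 K, V₂ = 117 L.
W = PΔV = 244×(117−55.2) kPa·L = 15100 J.
ΔU = nCvΔT = 5.38×20.8×(639−301) = 37800 J.
Q = ΔU + W = nCpΔT = 52900 J.
State after step 1: P = 244 kPa, V = 117 L, T = 639 K.
Step 2 — Adiabatic: T₂/T₁ = (P₂/P₁)^((γ−1)/γ) ⇒ T₂ = 639×(5.00)^0.286 = 1010 K; V₂ = 37.1 L.
ΔU = nCvΔT = 5.38×20.8×(1010−639) = 41700 J.
Q = 0 for an adiabatic process, so W = −ΔU = -41700 J.
Net over both steps: W = -26600 J, Q = 52900 J, ΔU = 79500 J.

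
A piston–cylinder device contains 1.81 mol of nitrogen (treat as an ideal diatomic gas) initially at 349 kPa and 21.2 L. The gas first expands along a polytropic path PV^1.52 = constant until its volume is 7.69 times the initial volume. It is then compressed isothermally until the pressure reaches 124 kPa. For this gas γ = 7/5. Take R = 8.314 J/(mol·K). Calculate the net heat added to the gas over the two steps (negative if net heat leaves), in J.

-8080 J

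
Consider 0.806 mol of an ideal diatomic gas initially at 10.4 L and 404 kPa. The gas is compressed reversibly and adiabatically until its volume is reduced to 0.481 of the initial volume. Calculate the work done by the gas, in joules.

T₁ = P₁V₁/(nR) = 404×10.4/(0.806×8.314) = 627 K.
Adiabatic: TV^(γ−1) = const ⇒ T₂ = 627×(2.08)^0.400 = 840 K; PV^γ = const ⇒ P₂ = 1130 kPa.
ΔU = nCvΔT = 0.806×20.8×(840−627) = 3570 J.
Q = 0 for an adiabatic process, so W = −ΔU = -3570 J.

-3570 J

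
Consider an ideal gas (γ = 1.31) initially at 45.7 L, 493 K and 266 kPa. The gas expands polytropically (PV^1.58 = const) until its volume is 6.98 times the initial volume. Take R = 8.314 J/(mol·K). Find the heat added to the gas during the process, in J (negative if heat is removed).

-12300 J

n = P₁V₁/(RT₁) = 266×45.7/(8.314×493) = 2.97 mol.
Polytropic n=1.58: T₂ = T₁(V₁/V₂)^(n−1) = 493×(0.143)^0.58 = 160 K; P₂ = P₁(V₁/V₂)^n = 12.3 kPa.
W = (P₁V₁−P₂V₂)/(n−1) = (266×45.7−12.3×319)/0.58 = 14200 J.
ΔU = nCvΔT = 2.97×26.8×(160−493) = -26500 J.
Q = ΔU + W = -12300 J.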